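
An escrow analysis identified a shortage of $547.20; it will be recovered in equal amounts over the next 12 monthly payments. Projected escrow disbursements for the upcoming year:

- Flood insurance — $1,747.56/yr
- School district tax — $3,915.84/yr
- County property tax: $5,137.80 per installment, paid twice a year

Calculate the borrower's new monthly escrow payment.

Flood insurance = $1,747.56 annually
School district tax = $3,915.84 annually
County property tax = $5,137.80 × 2 = $10,275.60 annually
Yearly total = $1,747.56 + $3,915.84 + $10,275.60 = $15,939.00
Per month = $15,939.00 / 12 = $1,328.25
Shortage spread = $547.20 / 12 = $45.60/mo
New monthly escrow = $1,328.25 + $45.60 = $1,373.85

$1,373.85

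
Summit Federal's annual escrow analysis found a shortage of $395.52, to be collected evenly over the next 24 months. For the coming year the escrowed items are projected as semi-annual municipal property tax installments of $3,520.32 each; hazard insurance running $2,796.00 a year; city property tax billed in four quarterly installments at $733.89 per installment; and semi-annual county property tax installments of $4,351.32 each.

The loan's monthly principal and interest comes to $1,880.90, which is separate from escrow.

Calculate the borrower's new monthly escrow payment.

Municipal property tax: $3,520.32 × 2 = $7,040.64 annually
Hazard insurance: $2,796.00 annually
City property tax: $733.89 × 4 = $2,935.56 annually
County property tax: $4,351.32 × 2 = $8,702.64 annually
Annual escrow total = $7,040.64 + $2,796.00 + $2,935.56 + $8,702.64 = $21,474.84
Monthly escrow = $21,474.84 / 12 = $1,789.57
Shortage spread = $395.52 / 24 = $16.48/mo
New monthly escrow = $1,789.57 + $16.48 = $1,806.05

$1,806.05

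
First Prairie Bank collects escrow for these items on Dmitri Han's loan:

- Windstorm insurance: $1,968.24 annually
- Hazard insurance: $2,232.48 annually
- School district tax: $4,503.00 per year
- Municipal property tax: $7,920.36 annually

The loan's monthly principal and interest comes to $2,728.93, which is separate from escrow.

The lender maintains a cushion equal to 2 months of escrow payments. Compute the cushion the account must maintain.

Windstorm insurance = $1,968.24
Hazard insurance = $2,232.48
School district tax = $4,503.00
Municipal property tax = $7,920.36
Combined annual = $16,624.08
Base monthly escrow = $16,624.08 / 12 = $1,385.34
Reserve = 2 × $1,385.34 = $2,770.68

$2,770.68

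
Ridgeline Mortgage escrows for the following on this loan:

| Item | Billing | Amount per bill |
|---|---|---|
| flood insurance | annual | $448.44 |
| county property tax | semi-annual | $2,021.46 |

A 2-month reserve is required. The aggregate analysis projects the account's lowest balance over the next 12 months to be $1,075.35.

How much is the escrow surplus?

Flood insurance: $448.44 per year
County property tax: $2,021.46 × 2 = $4,042.92 per year
Total annual escrow = $448.44 + $4,042.92 = $4,491.36
Per month = $4,491.36 / 12 = $374.28
Required cushion = 2 × $374.28 = $748.56
Excess over cushion: $1,075.35 − $748.56 = $326.79

$326.79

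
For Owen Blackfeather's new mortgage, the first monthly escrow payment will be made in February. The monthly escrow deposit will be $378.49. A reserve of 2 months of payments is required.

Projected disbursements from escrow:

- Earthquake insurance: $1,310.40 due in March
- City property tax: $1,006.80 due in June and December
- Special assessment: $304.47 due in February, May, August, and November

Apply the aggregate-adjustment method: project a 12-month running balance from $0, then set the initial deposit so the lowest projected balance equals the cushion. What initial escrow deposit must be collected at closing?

$1,790.67

Cushion = 2 × $378.49 = $756.98
Trial balance (start $0, +$378.49 each month, − disbursements):
  Feb: +$378.49 − $304.47 → $74.02
  Mar: +$378.49 − $1,310.40 → -$857.89
  Apr: +$378.49 → -$479.40
  May: +$378.49 − $304.47 → -$405.38
  Jun: +$378.49 − $1,006.80 → -$1,033.69
  Jul: +$378.49 → -$655.20
  Aug: +$378.49 − $304.47 → -$581.18
  Sep: +$378.49 → -$202.69
  Oct: +$378.49 → $175.80
  Nov: +$378.49 − $304.47 → $249.82
  Dec: +$378.49 − $1,006.80 → -$378.49
  Jan: +$378.49 → $0.00
Lowest trial balance = -$1,033.69 (Jun)
Initial deposit = cushion − low point = $756.98 − (-$1,033.69) = $1,790.67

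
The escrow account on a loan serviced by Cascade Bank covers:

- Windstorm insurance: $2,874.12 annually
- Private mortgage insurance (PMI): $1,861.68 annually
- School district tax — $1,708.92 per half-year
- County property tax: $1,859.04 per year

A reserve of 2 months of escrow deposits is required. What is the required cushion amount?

Windstorm insurance: $2,874.12 per year
Private mortgage insurance (PMI): $1,861.68 per year
School district tax: $1,708.92 × 2 = $3,417.84 per year
County property tax: $1,859.04 per year
Total per year = $2,874.12 + $1,861.68 + $3,417.84 + $1,859.04 = $10,012.68
Monthly escrow = $10,012.68 ÷ 12 = $834.39
Reserve = 2 × $834.39 = $1,668.78

$1,668.78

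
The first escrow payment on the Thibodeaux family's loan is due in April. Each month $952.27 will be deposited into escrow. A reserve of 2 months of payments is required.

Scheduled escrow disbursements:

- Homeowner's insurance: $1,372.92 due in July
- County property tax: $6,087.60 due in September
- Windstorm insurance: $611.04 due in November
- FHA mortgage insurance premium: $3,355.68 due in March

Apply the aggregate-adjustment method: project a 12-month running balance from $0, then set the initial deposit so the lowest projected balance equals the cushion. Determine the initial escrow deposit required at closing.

Cushion = 2 × $952.27 = $1,904.54
Trial balance (start $0, +$952.27 each month, − disbursements):
  Apr: +$952.27 → $952.27
  May: +$952.27 → $1,904.54
  Jun: +$952.27 → $2,856.81
  Jul: +$952.27 − $1,372.92 → $2,436.16
  Aug: +$952.27 → $3,388.43
  Sep: +$952.27 − $6,087.60 → -$1,746.90
  Oct: +$952.27 → -$794.63
  Nov: +$952.27 − $611.04 → -$453.40
  Dec: +$952.27 → $498.87
  Jan: +$952.27 → $1,451.14
  Feb: +$952.27 → $2,403.41
  Mar: +$952.27 − $3,355.68 → $0.00
Lowest trial balance = -$1,746.90 (Sep)
Initial deposit = cushion − low point = $1,904.54 − (-$1,746.90) = $3,651.44

$3,651.44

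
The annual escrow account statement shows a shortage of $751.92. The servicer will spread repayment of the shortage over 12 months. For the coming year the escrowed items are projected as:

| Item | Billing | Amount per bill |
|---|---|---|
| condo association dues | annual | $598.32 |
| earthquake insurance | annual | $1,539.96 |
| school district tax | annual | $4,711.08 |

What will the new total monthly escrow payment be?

$633.44

Condo association dues: $598.32 annually
Earthquake insurance: $1,539.96 annually
School district tax: $4,711.08 annually
Total per year = $598.32 + $1,539.96 + $4,711.08 = $6,849.36
Per month = $6,849.36 / 12 = $570.78
Monthly shortage recovery: $751.92 ÷ 12 = $62.66
New monthly escrow = $570.78 + $62.66 = $633.44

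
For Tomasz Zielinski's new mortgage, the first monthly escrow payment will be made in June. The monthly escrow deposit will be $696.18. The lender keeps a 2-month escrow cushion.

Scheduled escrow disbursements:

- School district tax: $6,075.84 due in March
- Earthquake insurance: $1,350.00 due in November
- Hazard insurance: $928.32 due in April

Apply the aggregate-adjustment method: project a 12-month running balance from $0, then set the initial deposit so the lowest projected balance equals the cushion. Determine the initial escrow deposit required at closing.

Cushion = 2 × $696.18 = $1,392.36
Trial balance (start $0, +$696.18 each month, − disbursements):
  Jun: +$696.18 → $696.18
  Jul: +$696.18 → $1,392.36
  Aug: +$696.18 → $2,088.54
  Sep: +$696.18 → $2,784.72
  Oct: +$696.18 → $3,480.90
  Nov: +$696.18 − $1,350.00 → $2,827.08
  Dec: +$696.18 → $3,523.26
  Jan: +$696.18 → $4,219.44
  Feb: +$696.18 → $4,915.62
  Mar: +$696.18 − $6,075.84 → -$464.04
  Apr: +$696.18 − $928.32 → -$696.18
  May: +$696.18 → $0.00
Lowest trial balance = -$696.18 (Apr)
Initial deposit = cushion − low point = $1,392.36 − (-$696.18) = $2,088.54

$2,088.54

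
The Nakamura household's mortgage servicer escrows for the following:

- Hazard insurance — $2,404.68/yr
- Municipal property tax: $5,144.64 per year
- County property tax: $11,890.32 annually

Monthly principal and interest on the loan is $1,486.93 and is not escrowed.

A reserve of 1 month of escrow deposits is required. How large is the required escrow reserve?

Hazard insurance: $2,404.68 per year
Municipal property tax: $5,144.64 per year
County property tax: $11,890.32 per year
Total per year = $19,439.64
Per month = $19,439.64 / 12 = $1,619.97
Cushion = 1 × $1,619.97 = $1,619.97

$1,619.97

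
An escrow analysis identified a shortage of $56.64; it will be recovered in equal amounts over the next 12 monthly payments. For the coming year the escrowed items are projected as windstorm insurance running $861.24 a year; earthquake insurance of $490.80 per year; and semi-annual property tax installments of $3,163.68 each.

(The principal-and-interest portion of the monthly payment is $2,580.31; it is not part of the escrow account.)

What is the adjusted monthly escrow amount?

$644.67

Windstorm insurance = $861.24/yr
Earthquake insurance = $490.80/yr
Property tax = $3,163.68 × 2 = $6,327.36/yr
Combined annual = $7,679.40
Base monthly escrow = $7,679.40 ÷ 12 = $639.95
Shortage per month = $56.64 ÷ 12 = $4.72
Adjusted monthly = $639.95 + $4.72 = $644.67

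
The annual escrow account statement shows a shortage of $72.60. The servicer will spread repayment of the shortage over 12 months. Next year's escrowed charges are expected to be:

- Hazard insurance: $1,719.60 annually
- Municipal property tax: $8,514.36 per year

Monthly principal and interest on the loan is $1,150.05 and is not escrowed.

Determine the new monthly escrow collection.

Hazard insurance — $1,719.60
Municipal property tax — $8,514.36
Total annual escrow = $1,719.60 + $8,514.36 = $10,233.96
Per month = $10,233.96 / 12 = $852.83
Shortage per month = $72.60 / 12 = $6.05
New monthly escrow = $852.83 + $6.05 = $858.88

$858.88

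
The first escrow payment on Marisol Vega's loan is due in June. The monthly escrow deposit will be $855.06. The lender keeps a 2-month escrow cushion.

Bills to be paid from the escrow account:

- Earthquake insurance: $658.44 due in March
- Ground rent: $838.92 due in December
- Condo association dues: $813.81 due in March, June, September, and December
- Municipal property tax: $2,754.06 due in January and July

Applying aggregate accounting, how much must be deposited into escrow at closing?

$3,658.11

Cushion = 2 × $855.06 = $1,710.12
Trial balance (start $0, +$855.06 each month, − disbursements):
  Jun: +$855.06 − $813.81 → $41.25
  Jul: +$855.06 − $2,754.06 → -$1,857.75
  Aug: +$855.06 → -$1,002.69
  Sep: +$855.06 − $813.81 → -$961.44
  Oct: +$855.06 → -$106.38
  Nov: +$855.06 → $748.68
  Dec: +$855.06 − $1,652.73 → -$48.99
  Jan: +$855.06 − $2,754.06 → -$1,947.99
  Feb: +$855.06 → -$1,092.93
  Mar: +$855.06 − $1,472.25 → -$1,710.12
  Apr: +$855.06 → -$855.06
  May: +$855.06 → $0.00
Lowest trial balance = -$1,947.99 (Jan)
Initial deposit = cushion − low point = $1,710.12 − (-$1,947.99) = $3,658.11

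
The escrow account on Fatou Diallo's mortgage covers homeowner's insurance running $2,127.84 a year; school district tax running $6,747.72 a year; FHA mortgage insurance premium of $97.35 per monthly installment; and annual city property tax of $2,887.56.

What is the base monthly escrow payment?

Homeowner's insurance = $2,127.84/yr
School district tax = $6,747.72/yr
FHA mortgage insurance premium = $97.35 × 12 = $1,168.20/yr
City property tax = $2,887.56/yr
Combined annual = $2,127.84 + $6,747.72 + $1,168.20 + $2,887.56 = $12,931.32
Base monthly escrow = $12,931.32 / 12 = $1,077.61

$1,077.61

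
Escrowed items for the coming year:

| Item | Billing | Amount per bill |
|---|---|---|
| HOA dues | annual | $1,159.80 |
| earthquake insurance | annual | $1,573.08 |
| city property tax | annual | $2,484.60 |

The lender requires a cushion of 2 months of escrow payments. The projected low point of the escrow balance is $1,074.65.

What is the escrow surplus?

$205.07

HOA dues = $1,159.80 annually
Earthquake insurance = $1,573.08 annually
City property tax = $2,484.60 annually
Yearly total = $5,217.48
Monthly = $5,217.48 / 12 = $434.79
Cushion = 2 × $434.79 = $869.58
Excess over cushion: $1,074.65 − $869.58 = $205.07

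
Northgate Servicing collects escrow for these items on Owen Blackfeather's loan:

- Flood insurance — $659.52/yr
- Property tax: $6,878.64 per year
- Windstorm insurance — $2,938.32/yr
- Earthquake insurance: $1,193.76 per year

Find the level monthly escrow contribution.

Flood insurance = $659.52
Property tax = $6,878.64
Windstorm insurance = $2,938.32
Earthquake insurance = $1,193.76
Combined annual = $11,670.24
Per month = $11,670.24 ÷ 12 = $972.52

$972.52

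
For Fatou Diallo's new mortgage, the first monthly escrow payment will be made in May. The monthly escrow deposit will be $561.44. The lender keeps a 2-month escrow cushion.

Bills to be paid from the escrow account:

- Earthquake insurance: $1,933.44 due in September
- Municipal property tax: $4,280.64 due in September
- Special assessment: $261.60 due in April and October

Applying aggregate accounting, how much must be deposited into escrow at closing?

$4,529.76

Cushion = 2 × $561.44 = $1,122.88
Trial balance (start $0, +$561.44 each month, − disbursements):
  May: +$561.44 → $561.44
  Jun: +$561.44 → $1,122.88
  Jul: +$561.44 → $1,684.32
  Aug: +$561.44 → $2,245.76
  Sep: +$561.44 − $6,214.08 → -$3,406.88
  Oct: +$561.44 − $261.60 → -$3,107.04
  Nov: +$561.44 → -$2,545.60
  Dec: +$561.44 → -$1,984.16
  Jan: +$561.44 → -$1,422.72
  Feb: +$561.44 → -$861.28
  Mar: +$561.44 → -$299.84
  Apr: +$561.44 − $261.60 → $0.00
Lowest trial balance = -$3,406.88 (Sep)
Initial deposit = cushion − low point = $1,122.88 − (-$3,406.88) = $4,529.76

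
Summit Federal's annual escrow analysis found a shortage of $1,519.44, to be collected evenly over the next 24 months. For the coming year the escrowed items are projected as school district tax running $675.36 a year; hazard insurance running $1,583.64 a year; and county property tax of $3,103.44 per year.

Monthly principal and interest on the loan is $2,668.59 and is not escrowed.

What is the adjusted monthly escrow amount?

School district tax = $675.36
Hazard insurance = $1,583.64
County property tax = $3,103.44
Combined annual = $675.36 + $1,583.64 + $3,103.44 = $5,362.44
Monthly = $5,362.44 / 12 = $446.87
Shortage spread = $1,519.44 / 24 = $63.31/mo
Adjusted monthly = $446.87 + $63.31 = $510.18

$510.18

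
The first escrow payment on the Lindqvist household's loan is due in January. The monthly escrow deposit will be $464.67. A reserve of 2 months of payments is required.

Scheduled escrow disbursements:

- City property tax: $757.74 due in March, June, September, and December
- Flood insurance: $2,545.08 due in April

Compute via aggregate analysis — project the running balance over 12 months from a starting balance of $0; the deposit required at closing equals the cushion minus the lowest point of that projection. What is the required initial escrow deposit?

$2,373.48

Cushion = 2 × $464.67 = $929.34
Trial balance (start $0, +$464.67 each month, − disbursements):
  Jan: +$464.67 → $464.67
  Feb: +$464.67 → $929.34
  Mar: +$464.67 − $757.74 → $636.27
  Apr: +$464.67 − $2,545.08 → -$1,444.14
  May: +$464.67 → -$979.47
  Jun: +$464.67 − $757.74 → -$1,272.54
  Jul: +$464.67 → -$807.87
  Aug: +$464.67 → -$343.20
  Sep: +$464.67 − $757.74 → -$636.27
  Oct: +$464.67 → -$171.60
  Nov: +$464.67 → $293.07
  Dec: +$464.67 − $757.74 → $0.00
Lowest trial balance = -$1,444.14 (Apr)
Initial deposit = cushion − low point = $929.34 − (-$1,444.14) = $2,373.48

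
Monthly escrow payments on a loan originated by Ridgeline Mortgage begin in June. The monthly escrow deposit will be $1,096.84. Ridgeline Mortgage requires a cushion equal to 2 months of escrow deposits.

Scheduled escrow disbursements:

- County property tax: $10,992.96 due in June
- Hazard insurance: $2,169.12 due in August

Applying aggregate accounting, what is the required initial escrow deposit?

Cushion = 2 × $1,096.84 = $2,193.68
Trial balance (start $0, +$1,096.84 each month, − disbursements):
  Jun: +$1,096.84 − $10,992.96 → -$9,896.12
  Jul: +$1,096.84 → -$8,799.28
  Aug: +$1,096.84 − $2,169.12 → -$9,871.56
  Sep: +$1,096.84 → -$8,774.72
  Oct: +$1,096.84 → -$7,677.88
  Nov: +$1,096.84 → -$6,581.04
  Dec: +$1,096.84 → -$5,484.20
  Jan: +$1,096.84 → -$4,387.36
  Feb: +$1,096.84 → -$3,290.52
  Mar: +$1,096.84 → -$2,193.68
  Apr: +$1,096.84 → -$1,096.84
  May: +$1,096.84 → $0.00
Lowest trial balance = -$9,896.12 (Jun)
Initial deposit = cushion − low point = $2,193.68 − (-$9,896.12) = $12,089.80

$12,089.80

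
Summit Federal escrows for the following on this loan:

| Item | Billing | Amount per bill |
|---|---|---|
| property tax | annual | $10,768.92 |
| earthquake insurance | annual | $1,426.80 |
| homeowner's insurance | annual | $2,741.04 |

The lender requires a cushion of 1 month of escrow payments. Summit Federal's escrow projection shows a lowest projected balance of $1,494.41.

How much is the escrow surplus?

$249.68

Property tax — $10,768.92/yr
Earthquake insurance — $1,426.80/yr
Homeowner's insurance — $2,741.04/yr
Annual escrow total = $10,768.92 + $1,426.80 + $2,741.04 = $14,936.76
Base monthly escrow = $14,936.76 / 12 = $1,244.73
Required cushion = 1 × $1,244.73 = $1,244.73
Surplus = $1,494.41 − $1,244.73 = $249.68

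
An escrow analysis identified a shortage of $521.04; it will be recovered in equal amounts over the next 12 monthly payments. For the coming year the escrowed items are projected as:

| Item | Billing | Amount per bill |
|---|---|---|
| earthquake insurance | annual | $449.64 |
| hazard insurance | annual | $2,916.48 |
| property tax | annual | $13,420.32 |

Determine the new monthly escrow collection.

Earthquake insurance: $449.64 per year
Hazard insurance: $2,916.48 per year
Property tax: $13,420.32 per year
Total annual escrow = $449.64 + $2,916.48 + $13,420.32 = $16,786.44
Monthly escrow = $16,786.44 ÷ 12 = $1,398.87
Shortage per month = $521.04 ÷ 12 = $43.42
New monthly escrow = $1,398.87 + $43.42 = $1,442.29

$1,442.29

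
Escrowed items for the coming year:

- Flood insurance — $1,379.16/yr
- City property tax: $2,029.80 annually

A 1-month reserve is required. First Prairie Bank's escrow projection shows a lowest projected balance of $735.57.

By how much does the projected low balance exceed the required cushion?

Flood insurance — $1,379.16/yr
City property tax — $2,029.80/yr
Annual escrow total = $3,408.96
Monthly = $3,408.96 / 12 = $284.08
Required reserve = 1 × $284.08 = $284.08
Surplus = $735.57 − $284.08 = $451.49

$451.49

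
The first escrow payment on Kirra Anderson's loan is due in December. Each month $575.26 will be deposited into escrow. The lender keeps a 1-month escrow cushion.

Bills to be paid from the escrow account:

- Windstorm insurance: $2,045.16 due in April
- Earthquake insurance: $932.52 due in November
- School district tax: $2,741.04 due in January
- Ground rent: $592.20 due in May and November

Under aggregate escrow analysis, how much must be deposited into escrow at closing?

$2,502.10

Cushion = 1 × $575.26 = $575.26
Trial balance (start $0, +$575.26 each month, − disbursements):
  Dec: +$575.26 → $575.26
  Jan: +$575.26 − $2,741.04 → -$1,590.52
  Feb: +$575.26 → -$1,015.26
  Mar: +$575.26 → -$440.00
  Apr: +$575.26 − $2,045.16 → -$1,909.90
  May: +$575.26 − $592.20 → -$1,926.84
  Jun: +$575.26 → -$1,351.58
  Jul: +$575.26 → -$776.32
  Aug: +$575.26 → -$201.06
  Sep: +$575.26 → $374.20
  Oct: +$575.26 → $949.46
  Nov: +$575.26 − $1,524.72 → $0.00
Lowest trial balance = -$1,926.84 (May)
Initial deposit = cushion − low point = $575.26 − (-$1,926.84) = $2,502.10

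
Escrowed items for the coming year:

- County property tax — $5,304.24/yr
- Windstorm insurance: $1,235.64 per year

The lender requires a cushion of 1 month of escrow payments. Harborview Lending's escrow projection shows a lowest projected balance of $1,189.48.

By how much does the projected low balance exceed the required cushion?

$644.49

County property tax = $5,304.24 annually
Windstorm insurance = $1,235.64 annually
Total per year = $5,304.24 + $1,235.64 = $6,539.88
Base monthly escrow = $6,539.88 / 12 = $544.99
Required reserve = 1 × $544.99 = $544.99
Surplus = $1,189.48 − $544.99 = $644.49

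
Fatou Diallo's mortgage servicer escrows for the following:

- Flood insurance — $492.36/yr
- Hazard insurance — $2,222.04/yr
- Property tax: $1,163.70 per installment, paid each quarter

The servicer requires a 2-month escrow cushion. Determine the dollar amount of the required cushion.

Flood insurance: $492.36
Hazard insurance: $2,222.04
Property tax: $1,163.70 × 4 = $4,654.80
Yearly total = $492.36 + $2,222.04 + $4,654.80 = $7,369.20
Per month = $7,369.20 ÷ 12 = $614.10
Reserve = 2 × $614.10 = $1,228.20

$1,228.20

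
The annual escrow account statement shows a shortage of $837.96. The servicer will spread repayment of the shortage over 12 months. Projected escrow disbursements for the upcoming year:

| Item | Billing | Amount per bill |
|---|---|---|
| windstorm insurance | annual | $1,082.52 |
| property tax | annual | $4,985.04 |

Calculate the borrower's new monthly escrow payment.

$575.46

Windstorm insurance: $1,082.52/yr
Property tax: $4,985.04/yr
Combined annual = $6,067.56
Monthly escrow = $6,067.56 ÷ 12 = $505.63
Shortage spread = $837.96 ÷ 12 = $69.83/mo
New monthly escrow = $505.63 + $69.83 = $575.46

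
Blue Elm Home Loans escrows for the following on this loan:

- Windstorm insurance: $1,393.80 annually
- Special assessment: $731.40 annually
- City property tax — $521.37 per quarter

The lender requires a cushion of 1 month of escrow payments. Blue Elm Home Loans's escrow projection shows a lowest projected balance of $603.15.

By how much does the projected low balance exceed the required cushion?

$252.26

Windstorm insurance: $1,393.80 annually
Special assessment: $731.40 annually
City property tax: $521.37 × 4 = $2,085.48 annually
Total annual escrow = $4,210.68
Base monthly escrow = $4,210.68 ÷ 12 = $350.89
Required reserve = 1 × $350.89 = $350.89
Surplus = $603.15 − $350.89 = $252.26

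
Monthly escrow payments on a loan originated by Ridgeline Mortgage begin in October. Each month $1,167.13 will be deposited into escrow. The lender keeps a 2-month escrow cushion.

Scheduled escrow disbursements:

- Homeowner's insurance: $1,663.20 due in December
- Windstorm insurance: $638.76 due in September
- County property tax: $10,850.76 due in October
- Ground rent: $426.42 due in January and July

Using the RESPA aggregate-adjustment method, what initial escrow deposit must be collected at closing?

$12,017.89

Cushion = 2 × $1,167.13 = $2,334.26
Trial balance (start $0, +$1,167.13 each month, − disbursements):
  Oct: +$1,167.13 − $10,850.76 → -$9,683.63
  Nov: +$1,167.13 → -$8,516.50
  Dec: +$1,167.13 − $1,663.20 → -$9,012.57
  Jan: +$1,167.13 − $426.42 → -$8,271.86
  Feb: +$1,167.13 → -$7,104.73
  Mar: +$1,167.13 → -$5,937.60
  Apr: +$1,167.13 → -$4,770.47
  May: +$1,167.13 → -$3,603.34
  Jun: +$1,167.13 → -$2,436.21
  Jul: +$1,167.13 − $426.42 → -$1,695.50
  Aug: +$1,167.13 → -$528.37
  Sep: +$1,167.13 − $638.76 → $0.00
Lowest trial balance = -$9,683.63 (Oct)
Initial deposit = cushion − low point = $2,334.26 − (-$9,683.63) = $12,017.89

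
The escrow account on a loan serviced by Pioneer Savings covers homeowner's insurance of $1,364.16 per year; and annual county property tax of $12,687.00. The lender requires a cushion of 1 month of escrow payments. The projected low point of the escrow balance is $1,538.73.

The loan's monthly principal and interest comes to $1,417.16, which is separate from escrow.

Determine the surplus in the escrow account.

$367.80

Homeowner's insurance = $1,364.16/yr
County property tax = $12,687.00/yr
Annual escrow total = $14,051.16
Base monthly escrow = $14,051.16 ÷ 12 = $1,170.93
Required reserve = 1 × $1,170.93 = $1,170.93
Surplus = $1,538.73 − $1,170.93 = $367.80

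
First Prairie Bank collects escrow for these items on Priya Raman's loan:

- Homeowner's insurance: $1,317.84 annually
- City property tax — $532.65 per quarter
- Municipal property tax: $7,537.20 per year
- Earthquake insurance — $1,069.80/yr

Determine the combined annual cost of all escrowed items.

$12,055.44

Homeowner's insurance = $1,317.84/yr
City property tax = $532.65 × 4 = $2,130.60/yr
Municipal property tax = $7,537.20/yr
Earthquake insurance = $1,069.80/yr
Combined annual = $1,317.84 + $2,130.60 + $7,537.20 + $1,069.80 = $12,055.44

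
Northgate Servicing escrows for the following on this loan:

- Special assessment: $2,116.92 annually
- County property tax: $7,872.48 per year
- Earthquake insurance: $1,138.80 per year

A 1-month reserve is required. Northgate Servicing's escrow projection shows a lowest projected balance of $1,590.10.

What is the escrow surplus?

$662.75

Special assessment: $2,116.92
County property tax: $7,872.48
Earthquake insurance: $1,138.80
Combined annual = $2,116.92 + $7,872.48 + $1,138.80 = $11,128.20
Base monthly escrow = $11,128.20 / 12 = $927.35
Cushion = 1 × $927.35 = $927.35
Surplus = $1,590.10 − $927.35 = $662.75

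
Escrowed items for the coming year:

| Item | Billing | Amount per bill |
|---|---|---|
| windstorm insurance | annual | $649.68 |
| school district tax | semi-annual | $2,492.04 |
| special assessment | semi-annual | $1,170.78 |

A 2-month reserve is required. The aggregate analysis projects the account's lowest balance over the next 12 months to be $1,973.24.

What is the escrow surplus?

Windstorm insurance = $649.68
School district tax = $2,492.04 × 2 = $4,984.08
Special assessment = $1,170.78 × 2 = $2,341.56
Yearly total = $649.68 + $4,984.08 + $2,341.56 = $7,975.32
Monthly escrow = $7,975.32 / 12 = $664.61
Required reserve = 2 × $664.61 = $1,329.22
Surplus = $1,973.24 − $1,329.22 = $644.02

$644.02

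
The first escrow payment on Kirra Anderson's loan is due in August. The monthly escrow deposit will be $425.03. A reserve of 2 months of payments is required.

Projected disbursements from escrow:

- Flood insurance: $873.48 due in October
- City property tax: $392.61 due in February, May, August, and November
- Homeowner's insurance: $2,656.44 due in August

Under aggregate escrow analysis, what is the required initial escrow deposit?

Cushion = 2 × $425.03 = $850.06
Trial balance (start $0, +$425.03 each month, − disbursements):
  Aug: +$425.03 − $3,049.05 → -$2,624.02
  Sep: +$425.03 → -$2,198.99
  Oct: +$425.03 − $873.48 → -$2,647.44
  Nov: +$425.03 − $392.61 → -$2,615.02
  Dec: +$425.03 → -$2,189.99
  Jan: +$425.03 → -$1,764.96
  Feb: +$425.03 − $392.61 → -$1,732.54
  Mar: +$425.03 → -$1,307.51
  Apr: +$425.03 → -$882.48
  May: +$425.03 − $392.61 → -$850.06
  Jun: +$425.03 → -$425.03
  Jul: +$425.03 → $0.00
Lowest trial balance = -$2,647.44 (Oct)
Initial deposit = cushion − low point = $850.06 − (-$2,647.44) = $3,497.50

$3,497.50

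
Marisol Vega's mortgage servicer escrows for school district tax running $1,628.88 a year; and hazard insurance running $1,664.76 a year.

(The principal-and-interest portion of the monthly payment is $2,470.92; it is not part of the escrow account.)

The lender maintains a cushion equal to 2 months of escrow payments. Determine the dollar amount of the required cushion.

$548.94

School district tax: $1,628.88
Hazard insurance: $1,664.76
Yearly total = $1,628.88 + $1,664.76 = $3,293.64
Monthly = $3,293.64 ÷ 12 = $274.47
Required cushion = 2 × $274.47 = $548.94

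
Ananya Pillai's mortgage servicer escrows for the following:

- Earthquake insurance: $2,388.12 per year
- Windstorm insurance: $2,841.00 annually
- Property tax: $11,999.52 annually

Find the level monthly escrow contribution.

Earthquake insurance: $2,388.12/yr
Windstorm insurance: $2,841.00/yr
Property tax: $11,999.52/yr
Yearly total = $2,388.12 + $2,841.00 + $11,999.52 = $17,228.64
Monthly = $17,228.64 / 12 = $1,435.72

$1,435.72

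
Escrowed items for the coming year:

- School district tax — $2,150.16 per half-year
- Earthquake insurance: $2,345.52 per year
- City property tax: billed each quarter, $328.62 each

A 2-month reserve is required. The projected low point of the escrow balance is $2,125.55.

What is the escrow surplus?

School district tax: $2,150.16 × 2 = $4,300.32/yr
Earthquake insurance: $2,345.52/yr
City property tax: $328.62 × 4 = $1,314.48/yr
Total annual escrow = $7,960.32
Monthly = $7,960.32 / 12 = $663.36
Cushion = 2 × $663.36 = $1,326.72
Surplus = $2,125.55 − $1,326.72 = $798.83

$798.83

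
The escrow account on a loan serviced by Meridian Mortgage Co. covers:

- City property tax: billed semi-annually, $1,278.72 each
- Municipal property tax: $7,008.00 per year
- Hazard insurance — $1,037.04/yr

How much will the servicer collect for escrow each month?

$883.54

City property tax = $1,278.72 × 2 = $2,557.44 annually
Municipal property tax = $7,008.00 annually
Hazard insurance = $1,037.04 annually
Yearly total = $2,557.44 + $7,008.00 + $1,037.04 = $10,602.48
Per month = $10,602.48 / 12 = $883.54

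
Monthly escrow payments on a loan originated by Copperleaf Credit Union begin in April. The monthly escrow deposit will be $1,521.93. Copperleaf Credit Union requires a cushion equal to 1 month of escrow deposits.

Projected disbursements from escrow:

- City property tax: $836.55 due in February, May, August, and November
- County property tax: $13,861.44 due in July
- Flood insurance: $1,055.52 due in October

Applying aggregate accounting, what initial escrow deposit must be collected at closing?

$10,132.20

Cushion = 1 × $1,521.93 = $1,521.93
Trial balance (start $0, +$1,521.93 each month, − disbursements):
  Apr: +$1,521.93 → $1,521.93
  May: +$1,521.93 − $836.55 → $2,207.31
  Jun: +$1,521.93 → $3,729.24
  Jul: +$1,521.93 − $13,861.44 → -$8,610.27
  Aug: +$1,521.93 − $836.55 → -$7,924.89
  Sep: +$1,521.93 → -$6,402.96
  Oct: +$1,521.93 − $1,055.52 → -$5,936.55
  Nov: +$1,521.93 − $836.55 → -$5,251.17
  Dec: +$1,521.93 → -$3,729.24
  Jan: +$1,521.93 → -$2,207.31
  Feb: +$1,521.93 − $836.55 → -$1,521.93
  Mar: +$1,521.93 → $0.00
Lowest trial balance = -$8,610.27 (Jul)
Initial deposit = cushion − low point = $1,521.93 − (-$8,610.27) = $10,132.20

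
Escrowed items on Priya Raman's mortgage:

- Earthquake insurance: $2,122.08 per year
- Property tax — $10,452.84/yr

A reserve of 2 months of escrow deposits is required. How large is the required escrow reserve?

Earthquake insurance: $2,122.08 per year
Property tax: $10,452.84 per year
Combined annual = $2,122.08 + $10,452.84 = $12,574.92
Monthly = $12,574.92 ÷ 12 = $1,047.91
Cushion = 2 × $1,047.91 = $2,095.82

$2,095.82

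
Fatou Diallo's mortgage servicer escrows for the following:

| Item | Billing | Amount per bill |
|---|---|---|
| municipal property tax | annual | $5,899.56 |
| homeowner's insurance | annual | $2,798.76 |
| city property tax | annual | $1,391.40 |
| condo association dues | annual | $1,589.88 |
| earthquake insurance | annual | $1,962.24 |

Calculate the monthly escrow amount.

Municipal property tax = $5,899.56/yr
Homeowner's insurance = $2,798.76/yr
City property tax = $1,391.40/yr
Condo association dues = $1,589.88/yr
Earthquake insurance = $1,962.24/yr
Yearly total = $13,641.84
Base monthly escrow = $13,641.84 ÷ 12 = $1,136.82

$1,136.82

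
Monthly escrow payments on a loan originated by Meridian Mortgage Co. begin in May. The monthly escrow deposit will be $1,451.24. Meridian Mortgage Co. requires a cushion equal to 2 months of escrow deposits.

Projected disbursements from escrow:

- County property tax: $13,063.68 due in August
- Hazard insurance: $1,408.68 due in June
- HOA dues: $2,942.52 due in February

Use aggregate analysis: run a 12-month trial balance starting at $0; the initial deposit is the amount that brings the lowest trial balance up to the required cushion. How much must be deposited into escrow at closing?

Cushion = 2 × $1,451.24 = $2,902.48
Trial balance (start $0, +$1,451.24 each month, − disbursements):
  May: +$1,451.24 → $1,451.24
  Jun: +$1,451.24 − $1,408.68 → $1,493.80
  Jul: +$1,451.24 → $2,945.04
  Aug: +$1,451.24 − $13,063.68 → -$8,667.40
  Sep: +$1,451.24 → -$7,216.16
  Oct: +$1,451.24 → -$5,764.92
  Nov: +$1,451.24 → -$4,313.68
  Dec: +$1,451.24 → -$2,862.44
  Jan: +$1,451.24 → -$1,411.20
  Feb: +$1,451.24 − $2,942.52 → -$2,902.48
  Mar: +$1,451.24 → -$1,451.24
  Apr: +$1,451.24 → $0.00
Lowest trial balance = -$8,667.40 (Aug)
Initial deposit = cushion − low point = $2,902.48 − (-$8,667.40) = $11,569.88

$11,569.88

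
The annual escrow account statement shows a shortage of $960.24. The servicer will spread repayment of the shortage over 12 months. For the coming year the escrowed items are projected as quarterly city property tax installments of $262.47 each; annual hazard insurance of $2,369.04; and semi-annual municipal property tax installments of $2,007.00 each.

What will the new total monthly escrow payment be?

City property tax = $262.47 × 4 = $1,049.88
Hazard insurance = $2,369.04
Municipal property tax = $2,007.00 × 2 = $4,014.00
Total annual escrow = $1,049.88 + $2,369.04 + $4,014.00 = $7,432.92
Monthly = $7,432.92 ÷ 12 = $619.41
Shortage per month = $960.24 / 12 = $80.02
New monthly escrow = $619.41 + $80.02 = $699.43

$699.43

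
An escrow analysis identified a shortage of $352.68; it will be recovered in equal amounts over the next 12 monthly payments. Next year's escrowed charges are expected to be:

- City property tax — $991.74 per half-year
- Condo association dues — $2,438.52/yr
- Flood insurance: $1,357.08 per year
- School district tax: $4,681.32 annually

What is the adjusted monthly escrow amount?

$901.09

City property tax: $991.74 × 2 = $1,983.48 annually
Condo association dues: $2,438.52 annually
Flood insurance: $1,357.08 annually
School district tax: $4,681.32 annually
Total annual escrow = $1,983.48 + $2,438.52 + $1,357.08 + $4,681.32 = $10,460.40
Base monthly escrow = $10,460.40 ÷ 12 = $871.70
Shortage spread = $352.68 ÷ 12 = $29.39/mo
Adjusted monthly = $871.70 + $29.39 = $901.09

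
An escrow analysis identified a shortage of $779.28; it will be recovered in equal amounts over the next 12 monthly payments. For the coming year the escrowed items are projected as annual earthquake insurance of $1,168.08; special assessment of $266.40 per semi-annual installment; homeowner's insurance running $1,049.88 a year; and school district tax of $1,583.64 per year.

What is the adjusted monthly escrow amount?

$426.14

Earthquake insurance — $1,168.08/yr
Special assessment — $266.40 × 2 = $532.80/yr
Homeowner's insurance — $1,049.88/yr
School district tax — $1,583.64/yr
Annual escrow total = $1,168.08 + $532.80 + $1,049.88 + $1,583.64 = $4,334.40
Monthly escrow = $4,334.40 ÷ 12 = $361.20
Shortage spread = $779.28 / 12 = $64.94/mo
Adjusted monthly = $361.20 + $64.94 = $426.14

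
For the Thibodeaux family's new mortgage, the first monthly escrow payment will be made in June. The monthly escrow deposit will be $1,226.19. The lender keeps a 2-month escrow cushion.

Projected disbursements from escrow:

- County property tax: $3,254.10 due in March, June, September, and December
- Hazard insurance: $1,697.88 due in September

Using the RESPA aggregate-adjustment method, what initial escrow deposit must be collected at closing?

Cushion = 2 × $1,226.19 = $2,452.38
Trial balance (start $0, +$1,226.19 each month, − disbursements):
  Jun: +$1,226.19 − $3,254.10 → -$2,027.91
  Jul: +$1,226.19 → -$801.72
  Aug: +$1,226.19 → $424.47
  Sep: +$1,226.19 − $4,951.98 → -$3,301.32
  Oct: +$1,226.19 → -$2,075.13
  Nov: +$1,226.19 → -$848.94
  Dec: +$1,226.19 − $3,254.10 → -$2,876.85
  Jan: +$1,226.19 → -$1,650.66
  Feb: +$1,226.19 → -$424.47
  Mar: +$1,226.19 − $3,254.10 → -$2,452.38
  Apr: +$1,226.19 → -$1,226.19
  May: +$1,226.19 → $0.00
Lowest trial balance = -$3,301.32 (Sep)
Initial deposit = cushion − low point = $2,452.38 − (-$3,301.32) = $5,753.70

$5,753.70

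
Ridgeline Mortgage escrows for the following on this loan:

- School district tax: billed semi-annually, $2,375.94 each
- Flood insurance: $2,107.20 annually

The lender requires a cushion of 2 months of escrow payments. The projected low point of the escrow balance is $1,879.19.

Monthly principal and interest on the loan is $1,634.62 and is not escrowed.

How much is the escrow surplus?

School district tax — $2,375.94 × 2 = $4,751.88 per year
Flood insurance — $2,107.20 per year
Yearly total = $6,859.08
Base monthly escrow = $6,859.08 ÷ 12 = $571.59
Cushion = 2 × $571.59 = $1,143.18
Surplus = $1,879.19 − $1,143.18 = $736.01

$736.01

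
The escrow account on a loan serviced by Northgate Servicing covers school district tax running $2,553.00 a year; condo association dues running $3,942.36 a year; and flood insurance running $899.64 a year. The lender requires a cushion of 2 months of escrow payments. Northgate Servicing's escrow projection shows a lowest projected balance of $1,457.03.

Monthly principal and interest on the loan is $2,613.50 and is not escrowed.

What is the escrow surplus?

$224.53

School district tax = $2,553.00/yr
Condo association dues = $3,942.36/yr
Flood insurance = $899.64/yr
Yearly total = $7,395.00
Per month = $7,395.00 ÷ 12 = $616.25
Required reserve = 2 × $616.25 = $1,232.50
Excess over cushion: $1,457.03 − $1,232.50 = $224.53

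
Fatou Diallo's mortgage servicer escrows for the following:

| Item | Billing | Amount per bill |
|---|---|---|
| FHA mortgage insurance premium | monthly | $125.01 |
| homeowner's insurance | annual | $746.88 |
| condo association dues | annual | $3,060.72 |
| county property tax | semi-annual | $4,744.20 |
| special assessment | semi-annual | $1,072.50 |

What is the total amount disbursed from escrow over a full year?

$16,941.12

FHA mortgage insurance premium: $125.01 × 12 = $1,500.12 per year
Homeowner's insurance: $746.88 per year
Condo association dues: $3,060.72 per year
County property tax: $4,744.20 × 2 = $9,488.40 per year
Special assessment: $1,072.50 × 2 = $2,145.00 per year
Yearly total = $1,500.12 + $746.88 + $3,060.72 + $9,488.40 + $2,145.00 = $16,941.12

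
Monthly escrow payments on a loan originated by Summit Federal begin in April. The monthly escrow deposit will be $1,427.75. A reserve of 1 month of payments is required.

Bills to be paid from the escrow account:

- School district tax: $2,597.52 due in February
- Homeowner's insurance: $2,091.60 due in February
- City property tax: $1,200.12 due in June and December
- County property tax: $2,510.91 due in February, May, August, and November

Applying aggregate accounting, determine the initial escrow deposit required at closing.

Cushion = 1 × $1,427.75 = $1,427.75
Trial balance (start $0, +$1,427.75 each month, − disbursements):
  Apr: +$1,427.75 → $1,427.75
  May: +$1,427.75 − $2,510.91 → $344.59
  Jun: +$1,427.75 − $1,200.12 → $572.22
  Jul: +$1,427.75 → $1,999.97
  Aug: +$1,427.75 − $2,510.91 → $916.81
  Sep: +$1,427.75 → $2,344.56
  Oct: +$1,427.75 → $3,772.31
  Nov: +$1,427.75 − $2,510.91 → $2,689.15
  Dec: +$1,427.75 − $1,200.12 → $2,916.78
  Jan: +$1,427.75 → $4,344.53
  Feb: +$1,427.75 − $7,200.03 → -$1,427.75
  Mar: +$1,427.75 → $0.00
Lowest trial balance = -$1,427.75 (Feb)
Initial deposit = cushion − low point = $1,427.75 − (-$1,427.75) = $2,855.50

$2,855.50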